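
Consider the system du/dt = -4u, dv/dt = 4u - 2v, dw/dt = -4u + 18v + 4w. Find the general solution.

u(t) = c_1e^(-4t), v(t) = -2c_1e^(-4t) + c_2e^(-2t), w(t) = 5c_1e^(-4t) - 3c_2e^(-2t) + c_3e^(4t)

Coefficient matrix A = [[-4, 0, 0], [4, -2, 0], [-4, 18, 4]].
det(A - λI) = 0 gives eigenvalues λ = -4, -2, 4.
For λ=-4: eigenvector (1,-2,5).
For λ=-2: eigenvector (0,1,-3).
For λ=4: eigenvector (0,0,1).
General solution: c_1e^(-4t)(1,-2,5) + c_2e^(-2t)(0,1,-3) + c_3e^(4t)(0,0,1).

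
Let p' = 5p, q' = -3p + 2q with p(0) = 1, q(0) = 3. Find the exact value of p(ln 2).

A = [[5,0],[-3,2]]; eigenvalues λ = 5, 2.
Eigenvectors: (1,-1) for λ=5, (0,1) for λ=2.
From the initial condition, c_1 = 1, c_2 = 4.
p(ln 2) = (1)(2^5)(1) + (4)(2^2)(0) = 32.

32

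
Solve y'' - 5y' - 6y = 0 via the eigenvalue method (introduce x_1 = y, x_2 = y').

y(t) = c_1e^(-t) + c_2e^(6t)

Let x_1 = y, x_2 = y'. Then x_1' = x_2 and x_2' = 6x_1 + 5x_2.
A = [[0,1],[6,5]]; det(A-λI) = λ^2 - 5λ - 6.
Eigenvalues λ = -1, 6 with eigenvectors (1,-1), (1,6).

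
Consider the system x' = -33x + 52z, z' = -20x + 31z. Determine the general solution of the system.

Coefficient matrix A = [[-33, 52], [-20, 31]].
Characteristic polynomial det(A - λI) = λ^2 + 2λ + 17 = 0.
Eigenvalues λ = -1 ± 4i (complex conjugate pair).
For λ=-1+4i: an eigenvector is (3,2) - i(2,1) = (3 - 2i, 2 - i).
A real fundamental pair from Re and Im of e^((-1+4i)t)v: X_1 = e^(-t)(cos(4t)·(3,2) + sin(4t)·(2,1)), X_2 = e^(-t)(sin(4t)·(3,2) - cos(4t)·(2,1)).
General solution: C_1X_1 + C_2X_2.

x(t) = 2C_1e^(-t)sin(4t) + 3C_1e^(-t)cos(4t) + 3C_2e^(-t)sin(4t) - 2C_2e^(-t)cos(4t), z(t) = C_1e^(-t)sin(4t) + 2C_1e^(-t)cos(4t) + 2C_2e^(-t)sin(4t) - C_2e^(-t)cos(4t)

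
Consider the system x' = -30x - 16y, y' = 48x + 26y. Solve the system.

Coefficient matrix A = [[-30, -16], [48, 26]].
Characteristic polynomial det(A - λI) = λ^2 + 4λ - 12 = 0.
Eigenvalues λ = -6, 2.
For λ=-6: (A-λI) row 1 is [-24, -16], so an eigenvector is (-2, 3).
For λ=2: (A-λI) row 1 is [-32, -16], so an eigenvector is (1, -2).
General solution: C_1e^(-6t)(-2,3) + C_2e^(2t)(1,-2).

x(t) = -2C_1e^(-6t) + C_2e^(2t), y(t) = 3C_1e^(-6t) - 2C_2e^(2t)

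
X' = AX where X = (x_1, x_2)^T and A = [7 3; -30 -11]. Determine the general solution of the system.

x_1(t) = -K_1e^(-2t)sin(3t) + K_2e^(-2t)cos(3t), x_2(t) = 3K_1e^(-2t)sin(3t) - K_1e^(-2t)cos(3t) - K_2e^(-2t)sin(3t) - 3K_2e^(-2t)cos(3t)

Coefficient matrix A = [[7, 3], [-30, -11]].
Characteristic polynomial det(A - λI) = λ^2 + 4λ + 13 = 0.
Eigenvalues λ = -2 ± 3i (complex conjugate pair).
For λ=-2+3i: an eigenvector is (0,-1) - i(-1,3) = (0 + i, -1 - 3i).
A real fundamental pair from Re and Im of e^((-2+3i)t)v: X_1 = e^(-2t)(cos(3t)·(0,-1) + sin(3t)·(-1,3)), X_2 = e^(-2t)(sin(3t)·(0,-1) - cos(3t)·(-1,3)).
General solution: K_1X_1 + K_2X_2.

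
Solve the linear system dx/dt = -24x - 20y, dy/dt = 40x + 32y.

x(t) = 2K_1e^(4t)sin(4t) - K_1e^(4t)cos(4t) - K_2e^(4t)sin(4t) - 2K_2e^(4t)cos(4t), y(t) = -3K_1e^(4t)sin(4t) + K_1e^(4t)cos(4t) + K_2e^(4t)sin(4t) + 3K_2e^(4t)cos(4t)

Coefficient matrix A = [[-24, -20], [40, 32]].
Characteristic polynomial det(A - λI) = λ^2 - 8λ + 32 = 0.
Eigenvalues λ = 4 ± 4i (complex conjugate pair).
For λ=4+4i: an eigenvector is (-1,1) - i(2,-3) = (-1 - 2i, 1 + 3i).
A real fundamental pair from Re and Im of e^((4+4i)t)v: X_1 = e^(4t)(cos(4t)·(-1,1) + sin(4t)·(2,-3)), X_2 = e^(4t)(sin(4t)·(-1,1) - cos(4t)·(2,-3)).
General solution: K_1X_1 + K_2X_2.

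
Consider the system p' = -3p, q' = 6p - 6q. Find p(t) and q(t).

p(t) = C_1e^(-3t), q(t) = 2C_1e^(-3t) - C_2e^(-6t)

Coefficient matrix A = [[-3, 0], [6, -6]].
Characteristic polynomial det(A - λI) = λ^2 + 9λ + 18 = 0.
Eigenvalues λ = -3, -6.
For λ=-3: (A-λI) row 2 is [6, -3], so an eigenvector is (1, 2).
For λ=-6: (A-λI) row 1 is [3, 0], so an eigenvector is (0, -1).
General solution: C_1e^(-3t)(1,2) + C_2e^(-6t)(0,-1).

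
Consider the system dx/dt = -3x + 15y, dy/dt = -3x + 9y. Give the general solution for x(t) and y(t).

x(t) = 2c_1e^(3t)sin(3t) - c_1e^(3t)cos(3t) - c_2e^(3t)sin(3t) - 2c_2e^(3t)cos(3t), y(t) = c_1e^(3t)sin(3t) - c_2e^(3t)cos(3t)

Coefficient matrix A = [[-3, 15], [-3, 9]].
Characteristic polynomial det(A - λI) = λ^2 - 6λ + 18 = 0.
Eigenvalues λ = 3 ± 3i (complex conjugate pair).
For λ=3+3i: an eigenvector is (-1,0) - i(2,1) = (-1 - 2i, 0 - i).
A real fundamental pair from Re and Im of e^((3+3i)t)v: X_1 = e^(3t)(cos(3t)·(-1,0) + sin(3t)·(2,1)), X_2 = e^(3t)(sin(3t)·(-1,0) - cos(3t)·(2,1)).
General solution: c_1X_1 + c_2X_2.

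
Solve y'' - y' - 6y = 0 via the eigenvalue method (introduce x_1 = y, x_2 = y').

Let x_1 = y, x_2 = y'. Then x_1' = x_2 and x_2' = 6x_1 + x_2.
A = [[0,1],[6,1]]; det(A-λI) = λ^2 - λ - 6.
Eigenvalues λ = -2, 3 with eigenvectors (1,-2), (1,3).

y(t) = c_1e^(-2t) + c_2e^(3t)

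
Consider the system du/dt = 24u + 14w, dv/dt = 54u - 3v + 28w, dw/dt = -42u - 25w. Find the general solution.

Coefficient matrix A = [[24, 0, 14], [54, -3, 28], [-42, 0, -25]].
det(A - λI) = 0 gives eigenvalues λ = -3, -4, 3.
For λ=-3: eigenvector (0,1,0).
For λ=-4: eigenvector (1,2,-2).
For λ=3: eigenvector (2,4,-3).
General solution: C_1e^(-3t)(0,1,0) + C_2e^(-4t)(1,2,-2) + C_3e^(3t)(2,4,-3).

u(t) = C_2e^(-4t) + 2C_3e^(3t), v(t) = C_1e^(-3t) + 2C_2e^(-4t) + 4C_3e^(3t), w(t) = -2C_2e^(-4t) - 3C_3e^(3t)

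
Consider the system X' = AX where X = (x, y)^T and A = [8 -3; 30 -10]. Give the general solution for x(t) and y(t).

Coefficient matrix A = [[8, -3], [30, -10]].
Characteristic polynomial det(A - λI) = λ^2 + 2λ + 10 = 0.
Eigenvalues λ = -1 ± 3i (complex conjugate pair).
For λ=-1+3i: an eigenvector is (0,-1) - i(1,3) = (0 - i, -1 - 3i).
A real fundamental pair from Re and Im of e^((-1+3i)t)v: X_1 = e^(-t)(cos(3t)·(0,-1) + sin(3t)·(1,3)), X_2 = e^(-t)(sin(3t)·(0,-1) - cos(3t)·(1,3)).
General solution: c_1X_1 + c_2X_2.

x(t) = c_1e^(-t)sin(3t) - c_2e^(-t)cos(3t), y(t) = 3c_1e^(-t)sin(3t) - c_1e^(-t)cos(3t) - c_2e^(-t)sin(3t) - 3c_2e^(-t)cos(3t)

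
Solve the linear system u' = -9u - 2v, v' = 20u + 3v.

Coefficient matrix A = [[-9, -2], [20, 3]].
Characteristic polynomial det(A - λI) = λ^2 + 6λ + 13 = 0.
Eigenvalues λ = -3 ± 2i (complex conjugate pair).
For λ=-3+2i: an eigenvector is (0,-1) - i(1,-3) = (0 - i, -1 + 3i).
A real fundamental pair from Re and Im of e^((-3+2i)t)v: X_1 = e^(-3t)(cos(2t)·(0,-1) + sin(2t)·(1,-3)), X_2 = e^(-3t)(sin(2t)·(0,-1) - cos(2t)·(1,-3)).
General solution: K_1X_1 + K_2X_2.

u(t) = K_1e^(-3t)sin(2t) - K_2e^(-3t)cos(2t), v(t) = -3K_1e^(-3t)sin(2t) - K_1e^(-3t)cos(2t) - K_2e^(-3t)sin(2t) + 3K_2e^(-3t)cos(2t)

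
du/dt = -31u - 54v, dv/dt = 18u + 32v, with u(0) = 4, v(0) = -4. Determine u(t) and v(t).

Coefficient matrix A = [[-31, -54], [18, 32]].
Characteristic polynomial det(A - λI) = λ^2 - λ - 20 = 0.
Eigenvalues λ = -4, 5.
For λ=-4: (A-λI) row 1 is [-27, -54], so an eigenvector is (2, -1).
For λ=5: (A-λI) row 1 is [-36, -54], so an eigenvector is (-3, 2).
General solution: K_1e^(-4t)(2,-1) + K_2e^(5t)(-3,2).
Applying u(0)=4, v(0)=-4 gives K_1=-4, K_2=-4.

u(t) = 12e^(5t) - 8e^(-4t), v(t) = -8e^(5t) + 4e^(-4t)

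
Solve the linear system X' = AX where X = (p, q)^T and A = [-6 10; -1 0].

Coefficient matrix A = [[-6, 10], [-1, 0]].
Characteristic polynomial det(A - λI) = λ^2 + 6λ + 10 = 0.
Eigenvalues λ = -3 ± i (complex conjugate pair).
For λ=-3+i: an eigenvector is (3,1) - i(1,0) = (3 - i, 1).
A real fundamental pair from Re and Im of e^((-3+i)t)v: X_1 = e^(-3t)(cos(t)·(3,1) + sin(t)·(1,0)), X_2 = e^(-3t)(sin(t)·(3,1) - cos(t)·(1,0)).
General solution: K_1X_1 + K_2X_2.

p(t) = K_1e^(-3t)sin(t) + 3K_1e^(-3t)cos(t) + 3K_2e^(-3t)sin(t) - K_2e^(-3t)cos(t), q(t) = K_1e^(-3t)cos(t) + K_2e^(-3t)sin(t)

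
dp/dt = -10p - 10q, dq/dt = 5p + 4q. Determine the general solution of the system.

Coefficient matrix A = [[-10, -10], [5, 4]].
Characteristic polynomial det(A - λI) = λ^2 + 6λ + 10 = 0.
Eigenvalues λ = -3 ± i (complex conjugate pair).
For λ=-3+i: an eigenvector is (1,-1) - i(3,-2) = (1 - 3i, -1 + 2i).
A real fundamental pair from Re and Im of e^((-3+i)t)v: X_1 = e^(-3t)(cos(t)·(1,-1) + sin(t)·(3,-2)), X_2 = e^(-3t)(sin(t)·(1,-1) - cos(t)·(3,-2)).
General solution: c_1X_1 + c_2X_2.

p(t) = 3c_1e^(-3t)sin(t) + c_1e^(-3t)cos(t) + c_2e^(-3t)sin(t) - 3c_2e^(-3t)cos(t), q(t) = -2c_1e^(-3t)sin(t) - c_1e^(-3t)cos(t) - c_2e^(-3t)sin(t) + 2c_2e^(-3t)cos(t)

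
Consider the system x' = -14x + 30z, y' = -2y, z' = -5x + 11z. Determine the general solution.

Coefficient matrix A = [[-14, 0, 30], [0, -2, 0], [-5, 0, 11]].
det(A - λI) = 0 gives eigenvalues λ = -2, -4, 1.
For λ=-2: eigenvector (0,1,0).
For λ=-4: eigenvector (3,0,1).
For λ=1: eigenvector (2,0,1).
General solution: c_1e^(-2t)(0,1,0) + c_2e^(-4t)(3,0,1) + c_3e^(t)(2,0,1).

x(t) = 3c_2e^(-4t) + 2c_3e^(t), y(t) = c_1e^(-2t), z(t) = c_2e^(-4t) + c_3e^(t)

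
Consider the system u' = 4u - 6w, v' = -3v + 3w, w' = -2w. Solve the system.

u(t) = C_2e^(4t) + C_3e^(-2t), v(t) = C_1e^(-3t) + 3C_3e^(-2t), w(t) = C_3e^(-2t)

Coefficient matrix A = [[4, 0, -6], [0, -3, 3], [0, 0, -2]].
det(A - λI) = 0 gives eigenvalues λ = -3, 4, -2.
For λ=-3: eigenvector (0,1,0).
For λ=4: eigenvector (1,0,0).
For λ=-2: eigenvector (1,3,1).
General solution: C_1e^(-3t)(0,1,0) + C_2e^(4t)(1,0,0) + C_3e^(-2t)(1,3,1).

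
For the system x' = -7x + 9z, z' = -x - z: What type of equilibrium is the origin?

A = [[-7,9],[-1,-1]]; det(A-λI) = λ^2 + 8λ + 16.
repeated λ = -4 with a single eigenvector.

stable improper node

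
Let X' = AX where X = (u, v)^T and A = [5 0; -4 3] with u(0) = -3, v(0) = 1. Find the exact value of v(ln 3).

1323

A = [[5,0],[-4,3]]; eigenvalues λ = 3, 5.
Eigenvectors: (0,1) for λ=3, (-1,2) for λ=5.
From the initial condition, c_1 = -5, c_2 = 3.
v(ln 3) = (-5)(3^3)(1) + (3)(3^5)(2) = 1323.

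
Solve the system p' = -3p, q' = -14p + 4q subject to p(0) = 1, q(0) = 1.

Coefficient matrix A = [[-3, 0], [-14, 4]].
Characteristic polynomial det(A - λI) = λ^2 - λ - 12 = 0.
Eigenvalues λ = 4, -3.
For λ=4: (A-λI) row 1 is [-7, 0], so an eigenvector is (0, -1).
For λ=-3: (A-λI) row 2 is [-14, 7], so an eigenvector is (-1, -2).
General solution: c_1e^(4t)(0,-1) + c_2e^(-3t)(-1,-2).
Applying p(0)=1, q(0)=1 gives c_1=1, c_2=-1.

p(t) = e^(-3t), q(t) = -e^(4t) + 2e^(-3t)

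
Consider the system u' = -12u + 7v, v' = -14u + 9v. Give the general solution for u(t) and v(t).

u(t) = c_1e^(-5t) + c_2e^(2t), v(t) = c_1e^(-5t) + 2c_2e^(2t)

Coefficient matrix A = [[-12, 7], [-14, 9]].
Characteristic polynomial det(A - λI) = λ^2 + 3λ - 10 = 0.
Eigenvalues λ = -5, 2.
For λ=-5: (A-λI) row 1 is [-7, 7], so an eigenvector is (1, 1).
For λ=2: (A-λI) row 1 is [-14, 7], so an eigenvector is (1, 2).
General solution: c_1e^(-5t)(1,1) + c_2e^(2t)(1,2).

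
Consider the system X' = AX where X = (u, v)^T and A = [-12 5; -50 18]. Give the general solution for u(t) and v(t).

Coefficient matrix A = [[-12, 5], [-50, 18]].
Characteristic polynomial det(A - λI) = λ^2 - 6λ + 34 = 0.
Eigenvalues λ = 3 ± 5i (complex conjugate pair).
For λ=3+5i: an eigenvector is (0,1) - i(1,3) = (0 - i, 1 - 3i).
A real fundamental pair from Re and Im of e^((3+5i)t)v: X_1 = e^(3t)(cos(5t)·(0,1) + sin(5t)·(1,3)), X_2 = e^(3t)(sin(5t)·(0,1) - cos(5t)·(1,3)).
General solution: K_1X_1 + K_2X_2.

u(t) = K_1e^(3t)sin(5t) - K_2e^(3t)cos(5t), v(t) = 3K_1e^(3t)sin(5t) + K_1e^(3t)cos(5t) + K_2e^(3t)sin(5t) - 3K_2e^(3t)cos(5t)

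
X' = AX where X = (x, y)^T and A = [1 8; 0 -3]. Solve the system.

x(t) = -2C_1e^(-3t) + C_2e^(t), y(t) = C_1e^(-3t)

Coefficient matrix A = [[1, 8], [0, -3]].
Characteristic polynomial det(A - λI) = λ^2 + 2λ - 3 = 0.
Eigenvalues λ = -3, 1.
For λ=-3: (A-λI) row 1 is [4, 8], so an eigenvector is (-2, 1).
For λ=1: (A-λI) row 1 is [0, 8], so an eigenvector is (1, 0).
General solution: C_1e^(-3t)(-2,1) + C_2e^(t)(1,0).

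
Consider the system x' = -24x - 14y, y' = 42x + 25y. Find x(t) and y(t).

x(t) = 2c_1e^(-3t) - c_2e^(4t), y(t) = -3c_1e^(-3t) + 2c_2e^(4t)

Coefficient matrix A = [[-24, -14], [42, 25]].
Characteristic polynomial det(A - λI) = λ^2 - λ - 12 = 0.
Eigenvalues λ = -3, 4.
For λ=-3: (A-λI) row 1 is [-21, -14], so an eigenvector is (2, -3).
For λ=4: (A-λI) row 1 is [-28, -14], so an eigenvector is (-1, 2).
General solution: c_1e^(-3t)(2,-3) + c_2e^(4t)(-1,2).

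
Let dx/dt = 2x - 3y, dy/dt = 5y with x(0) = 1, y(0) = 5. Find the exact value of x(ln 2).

-136

A = [[2,-3],[0,5]]; eigenvalues λ = 5, 2.
Eigenvectors: (-1,1) for λ=5, (-1,0) for λ=2.
From the initial condition, c_1 = 5, c_2 = -6.
x(ln 2) = (5)(2^5)(-1) + (-6)(2^2)(-1) = -136.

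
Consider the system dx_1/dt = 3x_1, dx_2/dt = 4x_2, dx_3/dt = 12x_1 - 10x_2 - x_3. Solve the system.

x_1(t) = K_1e^(3t), x_2(t) = K_2e^(4t), x_3(t) = 3K_1e^(3t) - 2K_2e^(4t) + K_3e^(-t)

Coefficient matrix A = [[3, 0, 0], [0, 4, 0], [12, -10, -1]].
det(A - λI) = 0 gives eigenvalues λ = 3, 4, -1.
For λ=3: eigenvector (1,0,3).
For λ=4: eigenvector (0,1,-2).
For λ=-1: eigenvector (0,0,1).
General solution: K_1e^(3t)(1,0,3) + K_2e^(4t)(0,1,-2) + K_3e^(-t)(0,0,1).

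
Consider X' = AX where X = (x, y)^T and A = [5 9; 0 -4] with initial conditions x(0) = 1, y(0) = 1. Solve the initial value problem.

Coefficient matrix A = [[5, 9], [0, -4]].
Characteristic polynomial det(A - λI) = λ^2 - λ - 20 = 0.
Eigenvalues λ = 5, -4.
For λ=5: (A-λI) row 1 is [0, 9], so an eigenvector is (-1, 0).
For λ=-4: (A-λI) row 1 is [9, 9], so an eigenvector is (-1, 1).
General solution: K_1e^(5t)(-1,0) + K_2e^(-4t)(-1,1).
Applying x(0)=1, y(0)=1 gives K_1=-2, K_2=1.

x(t) = 2e^(5t) - e^(-4t), y(t) = e^(-4t)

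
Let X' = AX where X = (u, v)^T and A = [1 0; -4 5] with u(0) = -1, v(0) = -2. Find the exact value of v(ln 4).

A = [[1,0],[-4,5]]; eigenvalues λ = 1, 5.
Eigenvectors: (1,1) for λ=1, (0,-1) for λ=5.
From the initial condition, c_1 = -1, c_2 = 1.
v(ln 4) = (-1)(4^1)(1) + (1)(4^5)(-1) = -1028.

-1028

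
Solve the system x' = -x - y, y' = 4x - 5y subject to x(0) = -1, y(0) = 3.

Coefficient matrix A = [[-1, -1], [4, -5]].
Characteristic polynomial det(A - λI) = λ^2 + 6λ + 9 = 0.
Single eigenvalue λ = -3 with algebraic multiplicity 2.
Eigenvector v = (-1,-2); generalized eigenvector w with (A-λI)w=v is (-2,-3).
General solution: e^(-3t)[K_1·v + K_2·(t·v + w)].
Applying x(0)=-1, y(0)=3 gives K_1=-9, K_2=5.

x(t) = -5te^(-3t) - e^(-3t), y(t) = -10te^(-3t) + 3e^(-3t)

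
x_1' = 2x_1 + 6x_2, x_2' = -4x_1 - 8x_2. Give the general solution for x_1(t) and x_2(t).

Coefficient matrix A = [[2, 6], [-4, -8]].
Characteristic polynomial det(A - λI) = λ^2 + 6λ + 8 = 0.
Eigenvalues λ = -4, -2.
For λ=-4: (A-λI) row 1 is [6, 6], so an eigenvector is (-1, 1).
For λ=-2: (A-λI) row 1 is [4, 6], so an eigenvector is (-3, 2).
General solution: c_1e^(-4t)(-1,1) + c_2e^(-2t)(-3,2).

x_1(t) = -c_1e^(-4t) - 3c_2e^(-2t), x_2(t) = c_1e^(-4t) + 2c_2e^(-2t)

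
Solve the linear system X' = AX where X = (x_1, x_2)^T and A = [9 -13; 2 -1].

x_1(t) = -2C_1e^(4t)sin(t) - 3C_1e^(4t)cos(t) - 3C_2e^(4t)sin(t) + 2C_2e^(4t)cos(t), x_2(t) = -C_1e^(4t)sin(t) - C_1e^(4t)cos(t) - C_2e^(4t)sin(t) + C_2e^(4t)cos(t)

Coefficient matrix A = [[9, -13], [2, -1]].
Characteristic polynomial det(A - λI) = λ^2 - 8λ + 17 = 0.
Eigenvalues λ = 4 ± i (complex conjugate pair).
For λ=4+i: an eigenvector is (-3,-1) - i(-2,-1) = (-3 + 2i, -1 + i).
A real fundamental pair from Re and Im of e^((4+i)t)v: X_1 = e^(4t)(cos(t)·(-3,-1) + sin(t)·(-2,-1)), X_2 = e^(4t)(sin(t)·(-3,-1) - cos(t)·(-2,-1)).
General solution: C_1X_1 + C_2X_2.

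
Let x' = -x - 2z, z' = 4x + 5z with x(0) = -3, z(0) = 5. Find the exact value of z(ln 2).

34

A = [[-1,-2],[4,5]]; eigenvalues λ = 3, 1.
Eigenvectors: (1,-2) for λ=3, (-1,1) for λ=1.
From the initial condition, c_1 = -2, c_2 = 1.
z(ln 2) = (-2)(2^3)(-2) + (1)(2^1)(1) = 34.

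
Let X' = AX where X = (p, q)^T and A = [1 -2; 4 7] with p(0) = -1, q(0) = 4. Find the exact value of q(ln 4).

A = [[1,-2],[4,7]]; eigenvalues λ = 5, 3.
Eigenvectors: (1,-2) for λ=5, (-1,1) for λ=3.
From the initial condition, c_1 = -3, c_2 = -2.
q(ln 4) = (-3)(4^5)(-2) + (-2)(4^3)(1) = 6016.

6016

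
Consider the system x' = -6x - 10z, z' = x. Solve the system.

Coefficient matrix A = [[-6, -10], [1, 0]].
Characteristic polynomial det(A - λI) = λ^2 + 6λ + 10 = 0.
Eigenvalues λ = -3 ± i (complex conjugate pair).
For λ=-3+i: an eigenvector is (3,-1) - i(1,0) = (3 - i, -1).
A real fundamental pair from Re and Im of e^((-3+i)t)v: X_1 = e^(-3t)(cos(t)·(3,-1) + sin(t)·(1,0)), X_2 = e^(-3t)(sin(t)·(3,-1) - cos(t)·(1,0)).
General solution: c_1X_1 + c_2X_2.

x(t) = c_1e^(-3t)sin(t) + 3c_1e^(-3t)cos(t) + 3c_2e^(-3t)sin(t) - c_2e^(-3t)cos(t), z(t) = -c_1e^(-3t)cos(t) - c_2e^(-3t)sin(t)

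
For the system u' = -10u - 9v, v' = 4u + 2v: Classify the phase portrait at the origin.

stable improper node

A = [[-10,-9],[4,2]]; det(A-λI) = λ^2 + 8λ + 16.
repeated λ = -4 with a single eigenvector.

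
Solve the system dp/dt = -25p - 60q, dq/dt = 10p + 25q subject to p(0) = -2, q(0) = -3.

p(t) = 22e^(5t) - 24e^(-5t), q(t) = -11e^(5t) + 8e^(-5t)

Coefficient matrix A = [[-25, -60], [10, 25]].
Characteristic polynomial det(A - λI) = λ^2 - 25 = 0.
Eigenvalues λ = 5, -5.
For λ=5: (A-λI) row 1 is [-30, -60], so an eigenvector is (2, -1).
For λ=-5: (A-λI) row 1 is [-20, -60], so an eigenvector is (-3, 1).
General solution: c_1e^(5t)(2,-1) + c_2e^(-5t)(-3,1).
Applying p(0)=-2, q(0)=-3 gives c_1=11, c_2=8.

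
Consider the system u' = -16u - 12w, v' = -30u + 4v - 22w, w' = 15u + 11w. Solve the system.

u(t) = c_1e^(-4t) - 4c_3e^(-t), v(t) = c_1e^(-4t) + c_2e^(4t) - 2c_3e^(-t), w(t) = -c_1e^(-4t) + 5c_3e^(-t)

Coefficient matrix A = [[-16, 0, -12], [-30, 4, -22], [15, 0, 11]].
det(A - λI) = 0 gives eigenvalues λ = -4, 4, -1.
For λ=-4: eigenvector (1,1,-1).
For λ=4: eigenvector (0,1,0).
For λ=-1: eigenvector (-4,-2,5).
General solution: c_1e^(-4t)(1,1,-1) + c_2e^(4t)(0,1,0) + c_3e^(-t)(-4,-2,5).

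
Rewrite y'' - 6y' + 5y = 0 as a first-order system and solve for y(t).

y(t) = c_1e^(5t) + c_2e^(t)

Let x_1 = y, x_2 = y'. Then x_1' = x_2 and x_2' = -5x_1 + 6x_2.
A = [[0,1],[-5,6]]; det(A-λI) = λ^2 - 6λ + 5.
Eigenvalues λ = 5, 1 with eigenvectors (1,5), (1,1).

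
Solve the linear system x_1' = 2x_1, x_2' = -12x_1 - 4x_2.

Coefficient matrix A = [[2, 0], [-12, -4]].
Characteristic polynomial det(A - λI) = λ^2 + 2λ - 8 = 0.
Eigenvalues λ = -4, 2.
For λ=-4: (A-λI) row 1 is [6, 0], so an eigenvector is (0, -1).
For λ=2: (A-λI) row 2 is [-12, -6], so an eigenvector is (-1, 2).
General solution: c_1e^(-4t)(0,-1) + c_2e^(2t)(-1,2).

x_1(t) = -c_2e^(2t), x_2(t) = -c_1e^(-4t) + 2c_2e^(2t)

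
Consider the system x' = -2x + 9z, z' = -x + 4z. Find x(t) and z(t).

Coefficient matrix A = [[-2, 9], [-1, 4]].
Characteristic polynomial det(A - λI) = λ^2 - 2λ + 1 = 0.
Single eigenvalue λ = 1 with algebraic multiplicity 2.
Eigenvector v = (-3,-1); generalized eigenvector w with (A-λI)w=v is (-2,-1).
General solution: e^(t)[C_1·v + C_2·(t·v + w)].

x(t) = -3C_1e^(t) - 3C_2te^(t) - 2C_2e^(t), z(t) = -C_1e^(t) - C_2te^(t) - C_2e^(t)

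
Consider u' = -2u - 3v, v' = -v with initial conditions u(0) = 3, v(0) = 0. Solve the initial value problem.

Coefficient matrix A = [[-2, -3], [0, -1]].
Characteristic polynomial det(A - λI) = λ^2 + 3λ + 2 = 0.
Eigenvalues λ = -2, -1.
For λ=-2: (A-λI) row 1 is [0, -3], so an eigenvector is (-1, 0).
For λ=-1: (A-λI) row 1 is [-1, -3], so an eigenvector is (3, -1).
General solution: c_1e^(-2t)(-1,0) + c_2e^(-t)(3,-1).
Applying u(0)=3, v(0)=0 gives c_1=-3, c_2=0.

u(t) = 3e^(-2t), v(t) = 0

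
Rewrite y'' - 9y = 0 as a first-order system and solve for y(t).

y(t) = c_1e^(-3t) + c_2e^(3t)

Let x_1 = y, x_2 = y'. Then x_1' = x_2 and x_2' = 9x_1.
A = [[0,1],[9,0]]; det(A-λI) = λ^2 - 9.
Eigenvalues λ = -3, 3 with eigenvectors (1,-3), (1,3).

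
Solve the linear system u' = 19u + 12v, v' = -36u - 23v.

Coefficient matrix A = [[19, 12], [-36, -23]].
Characteristic polynomial det(A - λI) = λ^2 + 4λ - 5 = 0.
Eigenvalues λ = -5, 1.
For λ=-5: (A-λI) row 1 is [24, 12], so an eigenvector is (1, -2).
For λ=1: (A-λI) row 1 is [18, 12], so an eigenvector is (2, -3).
General solution: K_1e^(-5t)(1,-2) + K_2e^(t)(2,-3).

u(t) = K_1e^(-5t) + 2K_2e^(t), v(t) = -2K_1e^(-5t) - 3K_2e^(t)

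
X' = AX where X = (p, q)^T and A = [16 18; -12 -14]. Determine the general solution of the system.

Coefficient matrix A = [[16, 18], [-12, -14]].
Characteristic polynomial det(A - λI) = λ^2 - 2λ - 8 = 0.
Eigenvalues λ = -2, 4.
For λ=-2: (A-λI) row 1 is [18, 18], so an eigenvector is (-1, 1).
For λ=4: (A-λI) row 1 is [12, 18], so an eigenvector is (3, -2).
General solution: C_1e^(-2t)(-1,1) + C_2e^(4t)(3,-2).

p(t) = -C_1e^(-2t) + 3C_2e^(4t), q(t) = C_1e^(-2t) - 2C_2e^(4t)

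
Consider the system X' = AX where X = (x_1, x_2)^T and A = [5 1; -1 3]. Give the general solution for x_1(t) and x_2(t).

x_1(t) = K_1e^(4t) + K_2te^(4t) + 3K_2e^(4t), x_2(t) = -K_1e^(4t) - K_2te^(4t) - 2K_2e^(4t)

Coefficient matrix A = [[5, 1], [-1, 3]].
Characteristic polynomial det(A - λI) = λ^2 - 8λ + 16 = 0.
Single eigenvalue λ = 4 with algebraic multiplicity 2.
Eigenvector v = (1,-1); generalized eigenvector w with (A-λI)w=v is (3,-2).
General solution: e^(4t)[K_1·v + K_2·(t·v + w)].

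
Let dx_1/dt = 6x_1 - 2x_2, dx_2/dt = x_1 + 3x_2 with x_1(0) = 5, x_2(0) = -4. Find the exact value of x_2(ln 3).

1134

A = [[6,-2],[1,3]]; eigenvalues λ = 4, 5.
Eigenvectors: (-1,-1) for λ=4, (-2,-1) for λ=5.
From the initial condition, c_1 = 13, c_2 = -9.
x_2(ln 3) = (13)(3^4)(-1) + (-9)(3^5)(-1) = 1134.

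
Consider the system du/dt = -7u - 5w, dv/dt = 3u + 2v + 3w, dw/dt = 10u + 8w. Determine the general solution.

Coefficient matrix A = [[-7, 0, -5], [3, 2, 3], [10, 0, 8]].
det(A - λI) = 0 gives eigenvalues λ = -2, 2, 3.
For λ=-2: eigenvector (-1,0,1).
For λ=2: eigenvector (0,1,0).
For λ=3: eigenvector (-1,3,2).
General solution: C_1e^(-2t)(-1,0,1) + C_2e^(2t)(0,1,0) + C_3e^(3t)(-1,3,2).

u(t) = -C_1e^(-2t) - C_3e^(3t), v(t) = C_2e^(2t) + 3C_3e^(3t), w(t) = C_1e^(-2t) + 2C_3e^(3t)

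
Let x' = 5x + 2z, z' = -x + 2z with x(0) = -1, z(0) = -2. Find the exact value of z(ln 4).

448

A = [[5,2],[-1,2]]; eigenvalues λ = 3, 4.
Eigenvectors: (1,-1) for λ=3, (2,-1) for λ=4.
From the initial condition, c_1 = 5, c_2 = -3.
z(ln 4) = (5)(4^3)(-1) + (-3)(4^4)(-1) = 448.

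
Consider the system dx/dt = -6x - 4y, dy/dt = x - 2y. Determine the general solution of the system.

x(t) = -2c_1e^(-4t) - 2c_2te^(-4t) + 3c_2e^(-4t), y(t) = c_1e^(-4t) + c_2te^(-4t) - c_2e^(-4t)

Coefficient matrix A = [[-6, -4], [1, -2]].
Characteristic polynomial det(A - λI) = λ^2 + 8λ + 16 = 0.
Single eigenvalue λ = -4 with algebraic multiplicity 2.
Eigenvector v = (-2,1); generalized eigenvector w with (A-λI)w=v is (3,-1).
General solution: e^(-4t)[c_1·v + c_2·(t·v + w)].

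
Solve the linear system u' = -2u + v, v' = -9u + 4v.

Coefficient matrix A = [[-2, 1], [-9, 4]].
Characteristic polynomial det(A - λI) = λ^2 - 2λ + 1 = 0.
Single eigenvalue λ = 1 with algebraic multiplicity 2.
Eigenvector v = (-1,-3); generalized eigenvector w with (A-λI)w=v is (1,2).
General solution: e^(t)[C_1·v + C_2·(t·v + w)].

u(t) = -C_1e^(t) - C_2te^(t) + C_2e^(t), v(t) = -3C_1e^(t) - 3C_2te^(t) + 2C_2e^(t)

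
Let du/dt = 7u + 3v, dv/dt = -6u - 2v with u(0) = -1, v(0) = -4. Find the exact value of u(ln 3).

A = [[7,3],[-6,-2]]; eigenvalues λ = 1, 4.
Eigenvectors: (-1,2) for λ=1, (1,-1) for λ=4.
From the initial condition, c_1 = -5, c_2 = -6.
u(ln 3) = (-5)(3^1)(-1) + (-6)(3^4)(1) = -471.

-471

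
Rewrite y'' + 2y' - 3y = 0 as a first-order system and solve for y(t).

y(t) = c_1e^(-3t) + c_2e^(t)

Let x_1 = y, x_2 = y'. Then x_1' = x_2 and x_2' = 3x_1 - 2x_2.
A = [[0,1],[3,-2]]; det(A-λI) = λ^2 + 2λ - 3.
Eigenvalues λ = -3, 1 with eigenvectors (1,-3), (1,1).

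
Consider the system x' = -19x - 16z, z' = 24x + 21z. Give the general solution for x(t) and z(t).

Coefficient matrix A = [[-19, -16], [24, 21]].
Characteristic polynomial det(A - λI) = λ^2 - 2λ - 15 = 0.
Eigenvalues λ = -3, 5.
For λ=-3: (A-λI) row 1 is [-16, -16], so an eigenvector is (1, -1).
For λ=5: (A-λI) row 1 is [-24, -16], so an eigenvector is (-2, 3).
General solution: c_1e^(-3t)(1,-1) + c_2e^(5t)(-2,3).

x(t) = c_1e^(-3t) - 2c_2e^(5t), z(t) = -c_1e^(-3t) + 3c_2e^(5t)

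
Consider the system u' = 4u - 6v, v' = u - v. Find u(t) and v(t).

Coefficient matrix A = [[4, -6], [1, -1]].
Characteristic polynomial det(A - λI) = λ^2 - 3λ + 2 = 0.
Eigenvalues λ = 1, 2.
For λ=1: (A-λI) row 1 is [3, -6], so an eigenvector is (2, 1).
For λ=2: (A-λI) row 1 is [2, -6], so an eigenvector is (-3, -1).
General solution: c_1e^(t)(2,1) + c_2e^(2t)(-3,-1).

u(t) = 2c_1e^(t) - 3c_2e^(2t), v(t) = c_1e^(t) - c_2e^(2t)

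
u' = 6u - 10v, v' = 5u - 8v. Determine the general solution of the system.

u(t) = 3C_1e^(-t)sin(t) - C_1e^(-t)cos(t) - C_2e^(-t)sin(t) - 3C_2e^(-t)cos(t), v(t) = 2C_1e^(-t)sin(t) - C_1e^(-t)cos(t) - C_2e^(-t)sin(t) - 2C_2e^(-t)cos(t)

Coefficient matrix A = [[6, -10], [5, -8]].
Characteristic polynomial det(A - λI) = λ^2 + 2λ + 2 = 0.
Eigenvalues λ = -1 ± i (complex conjugate pair).
For λ=-1+i: an eigenvector is (-1,-1) - i(3,2) = (-1 - 3i, -1 - 2i).
A real fundamental pair from Re and Im of e^((-1+i)t)v: X_1 = e^(-t)(cos(t)·(-1,-1) + sin(t)·(3,2)), X_2 = e^(-t)(sin(t)·(-1,-1) - cos(t)·(3,2)).
General solution: C_1X_1 + C_2X_2.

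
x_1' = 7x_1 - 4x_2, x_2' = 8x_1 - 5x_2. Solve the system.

Coefficient matrix A = [[7, -4], [8, -5]].
Characteristic polynomial det(A - λI) = λ^2 - 2λ - 3 = 0.
Eigenvalues λ = 3, -1.
For λ=3: (A-λI) row 1 is [4, -4], so an eigenvector is (-1, -1).
For λ=-1: (A-λI) row 1 is [8, -4], so an eigenvector is (1, 2).
General solution: K_1e^(3t)(-1,-1) + K_2e^(-t)(1,2).

x_1(t) = -K_1e^(3t) + K_2e^(-t), x_2(t) = -K_1e^(3t) + 2K_2e^(-t)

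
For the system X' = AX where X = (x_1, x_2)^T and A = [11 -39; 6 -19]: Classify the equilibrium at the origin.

A = [[11,-39],[6,-19]]; det(A-λI) = λ^2 + 8λ + 25.
λ = -4 ± 3i: negative real part.

stable spiral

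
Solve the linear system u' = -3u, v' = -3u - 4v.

u(t) = K_2e^(-3t), v(t) = -K_1e^(-4t) - 3K_2e^(-3t)

Coefficient matrix A = [[-3, 0], [-3, -4]].
Characteristic polynomial det(A - λI) = λ^2 + 7λ + 12 = 0.
Eigenvalues λ = -4, -3.
For λ=-4: (A-λI) row 1 is [1, 0], so an eigenvector is (0, -1).
For λ=-3: (A-λI) row 2 is [-3, -1], so an eigenvector is (1, -3).
General solution: K_1e^(-4t)(0,-1) + K_2e^(-3t)(1,-3).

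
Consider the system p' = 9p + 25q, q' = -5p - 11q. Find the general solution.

p(t) = c_1e^(-t)sin(5t) - 2c_1e^(-t)cos(5t) - 2c_2e^(-t)sin(5t) - c_2e^(-t)cos(5t), q(t) = c_1e^(-t)cos(5t) + c_2e^(-t)sin(5t)

Coefficient matrix A = [[9, 25], [-5, -11]].
Characteristic polynomial det(A - λI) = λ^2 + 2λ + 26 = 0.
Eigenvalues λ = -1 ± 5i (complex conjugate pair).
For λ=-1+5i: an eigenvector is (-2,1) - i(1,0) = (-2 - i, 1).
A real fundamental pair from Re and Im of e^((-1+5i)t)v: X_1 = e^(-t)(cos(5t)·(-2,1) + sin(5t)·(1,0)), X_2 = e^(-t)(sin(5t)·(-2,1) - cos(5t)·(1,0)).
General solution: c_1X_1 + c_2X_2.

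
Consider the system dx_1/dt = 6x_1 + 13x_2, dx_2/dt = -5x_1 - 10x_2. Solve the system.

x_1(t) = -2C_1e^(-2t)sin(t) + 3C_1e^(-2t)cos(t) + 3C_2e^(-2t)sin(t) + 2C_2e^(-2t)cos(t), x_2(t) = C_1e^(-2t)sin(t) - 2C_1e^(-2t)cos(t) - 2C_2e^(-2t)sin(t) - C_2e^(-2t)cos(t)

Coefficient matrix A = [[6, 13], [-5, -10]].
Characteristic polynomial det(A - λI) = λ^2 + 4λ + 5 = 0.
Eigenvalues λ = -2 ± i (complex conjugate pair).
For λ=-2+i: an eigenvector is (3,-2) - i(-2,1) = (3 + 2i, -2 - i).
A real fundamental pair from Re and Im of e^((-2+i)t)v: X_1 = e^(-2t)(cos(t)·(3,-2) + sin(t)·(-2,1)), X_2 = e^(-2t)(sin(t)·(3,-2) - cos(t)·(-2,1)).
General solution: C_1X_1 + C_2X_2.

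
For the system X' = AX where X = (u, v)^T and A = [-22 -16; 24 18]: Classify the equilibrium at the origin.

saddle

A = [[-22,-16],[24,18]]; det(A-λI) = λ^2 + 4λ - 12.
λ = 2, -6: opposite signs.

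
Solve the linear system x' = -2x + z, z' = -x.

x(t) = C_1e^(-t) + C_2te^(-t) - 2C_2e^(-t), z(t) = C_1e^(-t) + C_2te^(-t) - C_2e^(-t)

Coefficient matrix A = [[-2, 1], [-1, 0]].
Characteristic polynomial det(A - λI) = λ^2 + 2λ + 1 = 0.
Single eigenvalue λ = -1 with algebraic multiplicity 2.
Eigenvector v = (1,1); generalized eigenvector w with (A-λI)w=v is (-2,-1).
General solution: e^(-t)[C_1·v + C_2·(t·v + w)].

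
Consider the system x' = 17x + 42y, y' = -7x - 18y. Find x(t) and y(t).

x(t) = 2c_1e^(-4t) - 3c_2e^(3t), y(t) = -c_1e^(-4t) + c_2e^(3t)

Coefficient matrix A = [[17, 42], [-7, -18]].
Characteristic polynomial det(A - λI) = λ^2 + λ - 12 = 0.
Eigenvalues λ = -4, 3.
For λ=-4: (A-λI) row 1 is [21, 42], so an eigenvector is (2, -1).
For λ=3: (A-λI) row 1 is [14, 42], so an eigenvector is (-3, 1).
General solution: c_1e^(-4t)(2,-1) + c_2e^(3t)(-3,1).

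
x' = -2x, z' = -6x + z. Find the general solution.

x(t) = -C_2e^(-2t), z(t) = -C_1e^(t) - 2C_2e^(-2t)

Coefficient matrix A = [[-2, 0], [-6, 1]].
Characteristic polynomial det(A - λI) = λ^2 + λ - 2 = 0.
Eigenvalues λ = 1, -2.
For λ=1: (A-λI) row 1 is [-3, 0], so an eigenvector is (0, -1).
For λ=-2: (A-λI) row 2 is [-6, 3], so an eigenvector is (-1, -2).
General solution: C_1e^(t)(0,-1) + C_2e^(-2t)(-1,-2).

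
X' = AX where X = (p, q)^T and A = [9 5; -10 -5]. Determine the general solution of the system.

p(t) = -2c_1e^(2t)sin(t) - c_1e^(2t)cos(t) - c_2e^(2t)sin(t) + 2c_2e^(2t)cos(t), q(t) = 3c_1e^(2t)sin(t) + c_1e^(2t)cos(t) + c_2e^(2t)sin(t) - 3c_2e^(2t)cos(t)

Coefficient matrix A = [[9, 5], [-10, -5]].
Characteristic polynomial det(A - λI) = λ^2 - 4λ + 5 = 0.
Eigenvalues λ = 2 ± i (complex conjugate pair).
For λ=2+i: an eigenvector is (-1,1) - i(-2,3) = (-1 + 2i, 1 - 3i).
A real fundamental pair from Re and Im of e^((2+i)t)v: X_1 = e^(2t)(cos(t)·(-1,1) + sin(t)·(-2,3)), X_2 = e^(2t)(sin(t)·(-1,1) - cos(t)·(-2,3)).
General solution: c_1X_1 + c_2X_2.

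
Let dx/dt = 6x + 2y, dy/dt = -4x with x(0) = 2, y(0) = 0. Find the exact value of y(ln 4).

A = [[6,2],[-4,0]]; eigenvalues λ = 4, 2.
Eigenvectors: (-1,1) for λ=4, (1,-2) for λ=2.
From the initial condition, c_1 = -4, c_2 = -2.
y(ln 4) = (-4)(4^4)(1) + (-2)(4^2)(-2) = -960.

-960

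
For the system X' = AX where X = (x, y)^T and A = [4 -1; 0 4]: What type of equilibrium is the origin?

A = [[4,-1],[0,4]]; det(A-λI) = λ^2 - 8λ + 16.
repeated λ = 4 with a single eigenvector.

unstable improper node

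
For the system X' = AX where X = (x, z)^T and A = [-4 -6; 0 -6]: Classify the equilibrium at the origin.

A = [[-4,-6],[0,-6]]; det(A-λI) = λ^2 + 10λ + 24.
λ = -6, -4: both negative.

stable node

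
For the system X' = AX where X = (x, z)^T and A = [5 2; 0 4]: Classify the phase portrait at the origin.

unstable node

A = [[5,2],[0,4]]; det(A-λI) = λ^2 - 9λ + 20.
λ = 5, 4: both positive.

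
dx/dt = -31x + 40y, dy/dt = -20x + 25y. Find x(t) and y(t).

Coefficient matrix A = [[-31, 40], [-20, 25]].
Characteristic polynomial det(A - λI) = λ^2 + 6λ + 25 = 0.
Eigenvalues λ = -3 ± 4i (complex conjugate pair).
For λ=-3+4i: an eigenvector is (3,2) - i(-1,-1) = (3 + i, 2 + i).
A real fundamental pair from Re and Im of e^((-3+4i)t)v: X_1 = e^(-3t)(cos(4t)·(3,2) + sin(4t)·(-1,-1)), X_2 = e^(-3t)(sin(4t)·(3,2) - cos(4t)·(-1,-1)).
General solution: K_1X_1 + K_2X_2.

x(t) = -K_1e^(-3t)sin(4t) + 3K_1e^(-3t)cos(4t) + 3K_2e^(-3t)sin(4t) + K_2e^(-3t)cos(4t), y(t) = -K_1e^(-3t)sin(4t) + 2K_1e^(-3t)cos(4t) + 2K_2e^(-3t)sin(4t) + K_2e^(-3t)cos(4t)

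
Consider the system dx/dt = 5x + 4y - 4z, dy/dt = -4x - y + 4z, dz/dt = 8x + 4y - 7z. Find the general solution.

Coefficient matrix A = [[5, 4, -4], [-4, -1, 4], [8, 4, -7]].
det(A - λI) = 0 gives eigenvalues λ = -1, -3, 1.
For λ=-1: eigenvector (-2,1,-2).
For λ=-3: eigenvector (-3,2,-4).
For λ=1: eigenvector (1,0,1).
General solution: C_1e^(-t)(-2,1,-2) + C_2e^(-3t)(-3,2,-4) + C_3e^(t)(1,0,1).

x(t) = -2C_1e^(-t) - 3C_2e^(-3t) + C_3e^(t), y(t) = C_1e^(-t) + 2C_2e^(-3t), z(t) = -2C_1e^(-t) - 4C_2e^(-3t) + C_3e^(t)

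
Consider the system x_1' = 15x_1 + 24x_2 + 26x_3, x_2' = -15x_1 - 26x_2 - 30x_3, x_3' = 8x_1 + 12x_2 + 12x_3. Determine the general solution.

x_1(t) = -7K_1e^(-t) + 2K_2e^(4t) - 4K_3e^(-2t), x_2(t) = 9K_1e^(-t) - 2K_2e^(4t) + 5K_3e^(-2t), x_3(t) = -4K_1e^(-t) + K_2e^(4t) - 2K_3e^(-2t)

Coefficient matrix A = [[15, 24, 26], [-15, -26, -30], [8, 12, 12]].
det(A - λI) = 0 gives eigenvalues λ = -1, 4, -2.
For λ=-1: eigenvector (-7,9,-4).
For λ=4: eigenvector (2,-2,1).
For λ=-2: eigenvector (-4,5,-2).
General solution: K_1e^(-t)(-7,9,-4) + K_2e^(4t)(2,-2,1) + K_3e^(-2t)(-4,5,-2).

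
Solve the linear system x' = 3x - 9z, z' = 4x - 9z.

Coefficient matrix A = [[3, -9], [4, -9]].
Characteristic polynomial det(A - λI) = λ^2 + 6λ + 9 = 0.
Single eigenvalue λ = -3 with algebraic multiplicity 2.
Eigenvector v = (-3,-2); generalized eigenvector w with (A-λI)w=v is (-2,-1).
General solution: e^(-3t)[c_1·v + c_2·(t·v + w)].

x(t) = -3c_1e^(-3t) - 3c_2te^(-3t) - 2c_2e^(-3t), z(t) = -2c_1e^(-3t) - 2c_2te^(-3t) - c_2e^(-3t)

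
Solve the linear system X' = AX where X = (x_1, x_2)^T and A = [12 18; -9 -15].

Coefficient matrix A = [[12, 18], [-9, -15]].
Characteristic polynomial det(A - λI) = λ^2 + 3λ - 18 = 0.
Eigenvalues λ = 3, -6.
For λ=3: (A-λI) row 1 is [9, 18], so an eigenvector is (2, -1).
For λ=-6: (A-λI) row 1 is [18, 18], so an eigenvector is (1, -1).
General solution: c_1e^(3t)(2,-1) + c_2e^(-6t)(1,-1).

x_1(t) = 2c_1e^(3t) + c_2e^(-6t), x_2(t) = -c_1e^(3t) - c_2e^(-6t)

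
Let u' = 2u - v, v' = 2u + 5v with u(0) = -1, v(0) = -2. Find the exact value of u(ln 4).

512

A = [[2,-1],[2,5]]; eigenvalues λ = 4, 3.
Eigenvectors: (-1,2) for λ=4, (-1,1) for λ=3.
From the initial condition, c_1 = -3, c_2 = 4.
u(ln 4) = (-3)(4^4)(-1) + (4)(4^3)(-1) = 512.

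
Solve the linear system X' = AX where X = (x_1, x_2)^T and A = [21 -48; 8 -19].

Coefficient matrix A = [[21, -48], [8, -19]].
Characteristic polynomial det(A - λI) = λ^2 - 2λ - 15 = 0.
Eigenvalues λ = -3, 5.
For λ=-3: (A-λI) row 1 is [24, -48], so an eigenvector is (-2, -1).
For λ=5: (A-λI) row 1 is [16, -48], so an eigenvector is (3, 1).
General solution: K_1e^(-3t)(-2,-1) + K_2e^(5t)(3,1).

x_1(t) = -2K_1e^(-3t) + 3K_2e^(5t), x_2(t) = -K_1e^(-3t) + K_2e^(5t)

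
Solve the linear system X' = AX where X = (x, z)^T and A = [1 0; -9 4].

x(t) = -c_1e^(t), z(t) = -3c_1e^(t) + c_2e^(4t)

Coefficient matrix A = [[1, 0], [-9, 4]].
Characteristic polynomial det(A - λI) = λ^2 - 5λ + 4 = 0.
Eigenvalues λ = 1, 4.
For λ=1: (A-λI) row 2 is [-9, 3], so an eigenvector is (-1, -3).
For λ=4: (A-λI) row 1 is [-3, 0], so an eigenvector is (0, 1).
General solution: c_1e^(t)(-1,-3) + c_2e^(4t)(0,1).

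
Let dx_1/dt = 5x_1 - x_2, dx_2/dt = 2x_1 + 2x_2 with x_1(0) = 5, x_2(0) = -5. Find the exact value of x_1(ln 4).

A = [[5,-1],[2,2]]; eigenvalues λ = 3, 4.
Eigenvectors: (-1,-2) for λ=3, (1,1) for λ=4.
From the initial condition, c_1 = 10, c_2 = 15.
x_1(ln 4) = (10)(4^3)(-1) + (15)(4^4)(1) = 3200.

3200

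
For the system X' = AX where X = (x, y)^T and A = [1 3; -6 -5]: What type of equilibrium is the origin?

stable spiral

A = [[1,3],[-6,-5]]; det(A-λI) = λ^2 + 4λ + 13.
λ = -2 ± 3i: negative real part.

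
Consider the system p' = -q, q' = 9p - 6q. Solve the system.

p(t) = -C_1e^(-3t) - C_2te^(-3t), q(t) = -3C_1e^(-3t) - 3C_2te^(-3t) + C_2e^(-3t)

Coefficient matrix A = [[0, -1], [9, -6]].
Characteristic polynomial det(A - λI) = λ^2 + 6λ + 9 = 0.
Single eigenvalue λ = -3 with algebraic multiplicity 2.
Eigenvector v = (-1,-3); generalized eigenvector w with (A-λI)w=v is (0,1).
General solution: e^(-3t)[C_1·v + C_2·(t·v + w)].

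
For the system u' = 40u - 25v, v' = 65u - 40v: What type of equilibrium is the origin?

A = [[40,-25],[65,-40]]; det(A-λI) = λ^2 + 25.
λ = 0 ± 5i: zero real part.

center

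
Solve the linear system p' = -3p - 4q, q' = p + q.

Coefficient matrix A = [[-3, -4], [1, 1]].
Characteristic polynomial det(A - λI) = λ^2 + 2λ + 1 = 0.
Single eigenvalue λ = -1 with algebraic multiplicity 2.
Eigenvector v = (2,-1); generalized eigenvector w with (A-λI)w=v is (-1,0).
General solution: e^(-t)[c_1·v + c_2·(t·v + w)].

p(t) = 2c_1e^(-t) + 2c_2te^(-t) - c_2e^(-t), q(t) = -c_1e^(-t) - c_2te^(-t)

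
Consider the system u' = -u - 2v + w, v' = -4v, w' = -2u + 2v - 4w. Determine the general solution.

u(t) = -K_1e^(-3t) + K_2e^(-4t) + K_3e^(-2t), v(t) = K_2e^(-4t), w(t) = 2K_1e^(-3t) - K_2e^(-4t) - K_3e^(-2t)

Coefficient matrix A = [[-1, -2, 1], [0, -4, 0], [-2, 2, -4]].
det(A - λI) = 0 gives eigenvalues λ = -3, -4, -2.
For λ=-3: eigenvector (-1,0,2).
For λ=-4: eigenvector (1,1,-1).
For λ=-2: eigenvector (1,0,-1).
General solution: K_1e^(-3t)(-1,0,2) + K_2e^(-4t)(1,1,-1) + K_3e^(-2t)(1,0,-1).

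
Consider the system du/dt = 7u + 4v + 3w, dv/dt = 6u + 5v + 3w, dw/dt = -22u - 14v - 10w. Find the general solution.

Coefficient matrix A = [[7, 4, 3], [6, 5, 3], [-22, -14, -10]].
det(A - λI) = 0 gives eigenvalues λ = -1, 1, 2.
For λ=-1: eigenvector (1,1,-4).
For λ=1: eigenvector (1,0,-2).
For λ=2: eigenvector (1,1,-3).
General solution: C_1e^(-t)(1,1,-4) + C_2e^(t)(1,0,-2) + C_3e^(2t)(1,1,-3).

u(t) = C_1e^(-t) + C_2e^(t) + C_3e^(2t), v(t) = C_1e^(-t) + C_3e^(2t), w(t) = -4C_1e^(-t) - 2C_2e^(t) - 3C_3e^(2t)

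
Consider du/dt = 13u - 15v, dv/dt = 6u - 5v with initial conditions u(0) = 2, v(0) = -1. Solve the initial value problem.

Coefficient matrix A = [[13, -15], [6, -5]].
Characteristic polynomial det(A - λI) = λ^2 - 8λ + 25 = 0.
Eigenvalues λ = 4 ± 3i (complex conjugate pair).
For λ=4+3i: an eigenvector is (1,1) - i(-2,-1) = (1 + 2i, 1 + i).
A real fundamental pair from Re and Im of e^((4+3i)t)v: X_1 = e^(4t)(cos(3t)·(1,1) + sin(3t)·(-2,-1)), X_2 = e^(4t)(sin(3t)·(1,1) - cos(3t)·(-2,-1)).
General solution: K_1X_1 + K_2X_2.
Applying u(0)=2, v(0)=-1 gives K_1=-4, K_2=3.

u(t) = 11e^(4t)sin(3t) + 2e^(4t)cos(3t), v(t) = 7e^(4t)sin(3t) - e^(4t)cos(3t)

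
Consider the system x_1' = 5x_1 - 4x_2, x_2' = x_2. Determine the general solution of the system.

x_1(t) = c_1e^(5t) - c_2e^(t), x_2(t) = -c_2e^(t)

Coefficient matrix A = [[5, -4], [0, 1]].
Characteristic polynomial det(A - λI) = λ^2 - 6λ + 5 = 0.
Eigenvalues λ = 5, 1.
For λ=5: (A-λI) row 1 is [0, -4], so an eigenvector is (1, 0).
For λ=1: (A-λI) row 1 is [4, -4], so an eigenvector is (-1, -1).
General solution: c_1e^(5t)(1,0) + c_2e^(t)(-1,-1).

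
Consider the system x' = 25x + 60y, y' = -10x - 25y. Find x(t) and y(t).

x(t) = -3c_1e^(5t) - 2c_2e^(-5t), y(t) = c_1e^(5t) + c_2e^(-5t)

Coefficient matrix A = [[25, 60], [-10, -25]].
Characteristic polynomial det(A - λI) = λ^2 - 25 = 0.
Eigenvalues λ = 5, -5.
For λ=5: (A-λI) row 1 is [20, 60], so an eigenvector is (-3, 1).
For λ=-5: (A-λI) row 1 is [30, 60], so an eigenvector is (-2, 1).
General solution: c_1e^(5t)(-3,1) + c_2e^(-5t)(-2,1).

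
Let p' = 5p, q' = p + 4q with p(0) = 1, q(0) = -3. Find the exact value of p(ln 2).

32

A = [[5,0],[1,4]]; eigenvalues λ = 4, 5.
Eigenvectors: (0,1) for λ=4, (-1,-1) for λ=5.
From the initial condition, c_1 = -4, c_2 = -1.
p(ln 2) = (-4)(2^4)(0) + (-1)(2^5)(-1) = 32.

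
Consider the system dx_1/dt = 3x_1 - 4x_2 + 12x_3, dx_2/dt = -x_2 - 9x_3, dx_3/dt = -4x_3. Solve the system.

Coefficient matrix A = [[3, -4, 12], [0, -1, -9], [0, 0, -4]].
det(A - λI) = 0 gives eigenvalues λ = 3, -4, -1.
For λ=3: eigenvector (1,0,0).
For λ=-4: eigenvector (0,3,1).
For λ=-1: eigenvector (1,1,0).
General solution: K_1e^(3t)(1,0,0) + K_2e^(-4t)(0,3,1) + K_3e^(-t)(1,1,0).

x_1(t) = K_1e^(3t) + K_3e^(-t), x_2(t) = 3K_2e^(-4t) + K_3e^(-t), x_3(t) = K_2e^(-4t)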